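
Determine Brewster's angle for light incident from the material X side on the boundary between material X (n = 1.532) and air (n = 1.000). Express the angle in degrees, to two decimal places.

θ_B ≈ 33.13°

At Brewster's angle the reflected and refracted rays are perpendicular, which with Snell's law gives tan θ_B = n₂/n₁.
Here n₂/n₁ = 1.000/1.532 = 0.6527, and Brewster's law gives tan θ_B = n₂/n₁.
θ_B = arctan(0.6527) = 33.13°.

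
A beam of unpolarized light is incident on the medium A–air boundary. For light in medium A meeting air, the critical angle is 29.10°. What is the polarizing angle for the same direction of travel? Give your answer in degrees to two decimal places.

sin θ_c = n₂/n₁, so n₂/n₁ = sin 29.10° = 0.4863.
Brewster: tan θ_B = n₂/n₁ = 0.4863.
θ_B = arctan(0.4863) = 25.94°.

θ_B ≈ 25.94°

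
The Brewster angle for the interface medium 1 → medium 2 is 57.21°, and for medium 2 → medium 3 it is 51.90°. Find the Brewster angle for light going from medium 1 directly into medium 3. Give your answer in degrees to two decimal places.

θ_B ≈ 63.20°

n₂/n₁ = tan 57.21° = 1.5523 and n₃/n₂ = tan 51.90° = 1.2753.
Multiplying, n₃/n₁ = 1.5523 × 1.2753 = 1.9797, and θ_B(1→3) = arctan 1.9797 = 63.20°.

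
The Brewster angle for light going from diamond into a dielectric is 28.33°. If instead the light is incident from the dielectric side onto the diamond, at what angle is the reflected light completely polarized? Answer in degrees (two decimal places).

Reversing the direction swaps n₁ and n₂, so tan θ_B' = 1/tan θ_B and θ_B' = 90° − θ_B.
Hence θ_B' = 90° − 28.33° = 61.67°.

θ_B' ≈ 61.67°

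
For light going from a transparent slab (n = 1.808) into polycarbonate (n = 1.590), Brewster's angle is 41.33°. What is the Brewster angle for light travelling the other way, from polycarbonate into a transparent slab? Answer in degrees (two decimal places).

Reversing the direction swaps n₁ and n₂, so tan θ_B' = 1/tan θ_B and θ_B' = 90° − θ_B.
Hence θ_B' = 90° − 41.33° = 48.67°.

θ_B' ≈ 48.67°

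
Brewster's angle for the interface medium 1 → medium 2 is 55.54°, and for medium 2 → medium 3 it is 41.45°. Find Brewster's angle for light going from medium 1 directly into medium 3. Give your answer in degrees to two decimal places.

θ_B ≈ 52.15°

tan θ_B(1→2) = n₂/n₁ = tan 55.54° = 1.4572.
tan θ_B(2→3) = n₃/n₂ = tan 41.45° = 0.8832.
Multiplying, n₃/n₁ = 1.4572 × 0.8832 = 1.2869, and θ_B(1→3) = arctan 1.2869 = 52.15°.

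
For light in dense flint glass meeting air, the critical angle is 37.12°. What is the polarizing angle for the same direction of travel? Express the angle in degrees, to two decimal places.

θ_B ≈ 31.11°

n₂/n₁ = sin θ_c = sin 37.12° = 0.6035.
tan θ_B equals the same ratio, so θ_B = arctan(0.6035) = 31.11°.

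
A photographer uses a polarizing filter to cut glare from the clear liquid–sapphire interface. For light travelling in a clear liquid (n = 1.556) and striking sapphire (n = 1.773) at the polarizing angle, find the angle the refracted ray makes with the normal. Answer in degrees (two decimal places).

tan θ_B = n₂/n₁ = 1.773/1.556 = 1.1395, so θ_B = 48.73°.
Since θ_B + θ_t = 90° at Brewster incidence, θ_t = 90° − 48.73° = 41.27°.

θ_t ≈ 41.27°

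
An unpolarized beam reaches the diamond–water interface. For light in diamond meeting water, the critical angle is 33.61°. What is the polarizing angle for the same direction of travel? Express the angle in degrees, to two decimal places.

θ_B ≈ 28.97°

At the critical angle sin θ_c = n₂/n₁, giving n₂/n₁ = sin 33.61° = 0.5535.
Then tan θ_B = n₂/n₁ = 0.5535, so θ_B = arctan 0.5535 = 28.97°.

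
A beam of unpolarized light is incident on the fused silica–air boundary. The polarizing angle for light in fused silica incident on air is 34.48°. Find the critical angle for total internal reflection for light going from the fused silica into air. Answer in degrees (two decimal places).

tan θ_B = n₂/n₁ = tan 34.48° = 0.6868.
Total internal reflection: sin θ_c = n₂/n₁ = 0.6868.
θ_c = arcsin(0.6868) = 43.37°.

θ_c ≈ 43.37°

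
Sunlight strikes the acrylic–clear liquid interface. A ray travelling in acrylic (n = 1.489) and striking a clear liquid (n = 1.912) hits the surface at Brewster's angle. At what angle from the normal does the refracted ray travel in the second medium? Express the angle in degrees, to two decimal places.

First find Brewster's angle: tan θ_B = 1.912/1.489 = 1.2841, giving θ_B = 52.09°.
At Brewster's angle the reflected and refracted rays are perpendicular, so θ_t = 90° − θ_B = 90° − 52.09° = 37.91°.

θ_t ≈ 37.91°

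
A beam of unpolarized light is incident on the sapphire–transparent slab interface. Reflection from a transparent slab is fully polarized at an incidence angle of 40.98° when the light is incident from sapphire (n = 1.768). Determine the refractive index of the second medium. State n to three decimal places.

n ≈ 1.536

At Brewster's angle, tan θ_B = n₂/n₁ with n₁ on the incident side (sapphire) and n₂ on the transmitted side (a transparent slab).
n₂ = n₁ tan θ_B = 1.768 × tan 40.98° = 1.536.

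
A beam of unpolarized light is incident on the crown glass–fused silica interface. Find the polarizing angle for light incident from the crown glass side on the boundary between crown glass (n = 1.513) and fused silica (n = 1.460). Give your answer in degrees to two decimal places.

θ_B ≈ 43.98°

Brewster's condition: tan θ_B = n₂/n₁ = 1.460/1.513 = 0.9650.
θ_B = arctan(0.9650) = 43.98°.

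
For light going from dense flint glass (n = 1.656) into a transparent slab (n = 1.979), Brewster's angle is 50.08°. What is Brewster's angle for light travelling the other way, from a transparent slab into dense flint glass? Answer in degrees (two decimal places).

tan θ_B' = n₁/n₂ = 1/tan θ_B, so θ_B' = 90° − θ_B.
θ_B' = 90° − 50.08° = 39.92°.

θ_B' ≈ 39.92°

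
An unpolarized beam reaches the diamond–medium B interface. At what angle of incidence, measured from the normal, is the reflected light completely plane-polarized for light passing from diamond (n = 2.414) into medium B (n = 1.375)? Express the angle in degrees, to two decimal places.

θ_B ≈ 29.67°

tan θ_B = n₂/n₁ = 1.375/2.414 = 0.5696.
So θ_B = arctan 0.5696 = 29.67°.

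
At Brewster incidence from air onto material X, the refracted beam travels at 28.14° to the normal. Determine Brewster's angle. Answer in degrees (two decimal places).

At Brewster's angle the reflected and refracted rays are perpendicular, so θ_B + θ_t = 90°.
θ_B = 90° − 28.14° = 61.86°.

θ_B ≈ 61.86°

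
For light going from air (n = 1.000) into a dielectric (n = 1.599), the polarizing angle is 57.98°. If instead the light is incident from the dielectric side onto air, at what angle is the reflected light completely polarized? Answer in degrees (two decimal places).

θ_B' ≈ 32.02°

The two Brewster angles are complementary: θ_B' = 90° − θ_B = 90° − 57.98° = 32.02°.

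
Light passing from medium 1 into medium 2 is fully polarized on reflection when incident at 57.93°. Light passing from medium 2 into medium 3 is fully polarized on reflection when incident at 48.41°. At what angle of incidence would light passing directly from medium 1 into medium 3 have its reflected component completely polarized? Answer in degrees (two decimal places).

θ_B ≈ 60.92°

tan θ_B(1→2) = n₂/n₁ = tan 57.93° = 1.5960.
tan θ_B(2→3) = n₃/n₂ = tan 48.41° = 1.1267.
n₃/n₁ = 1.7982. Then tan θ_B(1→3) = n₃/n₁, so θ_B(1→3) = arctan(1.7982) = 60.92°.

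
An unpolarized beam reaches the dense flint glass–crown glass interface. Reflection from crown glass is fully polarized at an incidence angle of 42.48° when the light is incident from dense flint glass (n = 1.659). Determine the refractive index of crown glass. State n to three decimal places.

n ≈ 1.519

Brewster's law: tan θ_B = n₂/n₁ (light incident in dense flint glass, refracted into crown glass).
n₂ = n₁ tan θ_B = 1.659 × tan 42.48° = 1.519.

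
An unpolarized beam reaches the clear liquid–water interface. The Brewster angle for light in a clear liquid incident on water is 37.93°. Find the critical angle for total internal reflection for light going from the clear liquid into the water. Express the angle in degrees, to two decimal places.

n₂/n₁ = tan 37.93° = 0.7793; the critical angle satisfies sin θ_c = n₂/n₁.
θ_c = arcsin(0.7793) = 51.20°.

θ_c ≈ 51.20°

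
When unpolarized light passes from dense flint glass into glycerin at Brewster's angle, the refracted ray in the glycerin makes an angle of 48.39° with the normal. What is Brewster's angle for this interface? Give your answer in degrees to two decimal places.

Since the reflected and refracted rays are at right angles at the polarizing angle, θ_B + θ_t = 90°.
θ_B = 90° − 48.39° = 41.61°.

θ_B ≈ 41.61°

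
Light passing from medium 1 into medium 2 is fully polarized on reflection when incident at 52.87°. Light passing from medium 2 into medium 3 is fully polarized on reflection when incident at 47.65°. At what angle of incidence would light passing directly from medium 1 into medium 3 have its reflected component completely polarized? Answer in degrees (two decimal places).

θ_B ≈ 55.39°

n₂/n₁ = tan 52.87° = 1.3208 and n₃/n₂ = tan 47.65° = 1.0971.
Multiplying, n₃/n₁ = 1.3208 × 1.0971 = 1.4490, and θ_B(1→3) = arctan 1.4490 = 55.39°.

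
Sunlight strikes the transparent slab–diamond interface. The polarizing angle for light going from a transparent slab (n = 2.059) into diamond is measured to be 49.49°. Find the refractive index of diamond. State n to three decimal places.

At the polarizing angle, tan θ_B = n₂/n₁ with n₁ on the incident side (a transparent slab) and n₂ on the transmitted side (diamond).
n₂ = n₁ tan θ_B = 2.059 × tan 49.49° = 2.410.

n ≈ 2.410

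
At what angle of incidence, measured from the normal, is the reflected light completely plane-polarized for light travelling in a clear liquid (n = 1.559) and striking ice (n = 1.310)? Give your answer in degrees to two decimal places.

θ_B ≈ 40.04°

Brewster's condition: tan θ_B = n₂/n₁ = 1.310/1.559 = 0.8403.
So θ_B = arctan 0.8403 = 40.04°.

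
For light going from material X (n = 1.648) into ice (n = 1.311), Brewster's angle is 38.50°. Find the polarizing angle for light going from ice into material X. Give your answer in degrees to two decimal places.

tan θ_B' = n₁/n₂ = 1/tan θ_B, so θ_B' = 90° − θ_B.
θ_B' = 90° − 38.50° = 51.50°.

θ_B' ≈ 51.50°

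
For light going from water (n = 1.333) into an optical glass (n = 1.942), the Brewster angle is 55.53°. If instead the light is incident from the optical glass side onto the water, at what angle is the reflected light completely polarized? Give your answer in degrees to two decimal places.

θ_B' ≈ 34.47°

The two Brewster angles are complementary: θ_B' = 90° − θ_B = 90° − 55.53° = 34.47°.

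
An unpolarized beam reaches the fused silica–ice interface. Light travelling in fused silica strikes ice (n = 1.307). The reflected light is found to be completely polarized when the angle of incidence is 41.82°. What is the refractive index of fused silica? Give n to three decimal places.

At Brewster's angle, tan θ_B = n₂/n₁ with n₁ on the incident side (fused silica) and n₂ on the transmitted side (ice).
n₁ = n₂ / tan θ_B = 1.307 / tan 41.82° = 1.461.

n ≈ 1.461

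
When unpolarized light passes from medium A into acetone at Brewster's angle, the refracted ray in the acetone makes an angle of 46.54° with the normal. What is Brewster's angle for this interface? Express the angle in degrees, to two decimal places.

Brewster's condition makes the reflected and refracted beams perpendicular: θ_B + θ_t = 90°.
θ_B = 90° − 46.54° = 43.46°.

θ_B ≈ 43.46°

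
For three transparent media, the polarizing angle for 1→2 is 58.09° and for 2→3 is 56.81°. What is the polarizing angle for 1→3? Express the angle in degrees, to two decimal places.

tan θ_B(1→2) = n₂/n₁ = tan 58.09° = 1.6059.
tan θ_B(2→3) = n₃/n₂ = tan 56.81° = 1.5287.
Multiplying, n₃/n₁ = 1.6059 × 1.5287 = 2.4551, and θ_B(1→3) = arctan 2.4551 = 67.84°.

θ_B ≈ 67.84°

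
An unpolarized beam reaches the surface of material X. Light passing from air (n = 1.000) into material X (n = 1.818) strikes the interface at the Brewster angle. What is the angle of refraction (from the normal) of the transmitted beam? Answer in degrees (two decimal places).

θ_B = arctan(n₂/n₁) = arctan(1.818/1.000) = 61.19°.
The refracted ray is perpendicular to the reflected ray, so θ_t = 90° − θ_B = 28.81°.

θ_t ≈ 28.81°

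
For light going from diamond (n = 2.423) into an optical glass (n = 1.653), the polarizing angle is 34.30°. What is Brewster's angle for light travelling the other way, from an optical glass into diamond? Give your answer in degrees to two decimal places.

θ_B' ≈ 55.70°

tan θ_B' = n₁/n₂ = 1/tan θ_B, so θ_B' = 90° − θ_B.
θ_B' = 90° − 34.30° = 55.70°.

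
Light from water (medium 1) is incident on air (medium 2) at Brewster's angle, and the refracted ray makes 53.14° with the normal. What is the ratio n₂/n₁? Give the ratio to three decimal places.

n₂/n₁ ≈ 0.750

θ_B + θ_t = 90°, so θ_B = 90° − 53.14° = 36.86°.
tan θ_B = n₂/n₁, so n₂/n₁ = tan 36.86° = 0.750.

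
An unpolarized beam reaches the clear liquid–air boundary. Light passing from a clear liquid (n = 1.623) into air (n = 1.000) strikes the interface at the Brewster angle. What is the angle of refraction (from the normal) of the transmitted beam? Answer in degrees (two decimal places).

θ_B = arctan(n₂/n₁) = arctan(1.000/1.623) = 31.64°.
At Brewster's angle the reflected and refracted rays are perpendicular, so θ_t = 90° − θ_B = 90° − 31.64° = 58.36°.

θ_t ≈ 58.36°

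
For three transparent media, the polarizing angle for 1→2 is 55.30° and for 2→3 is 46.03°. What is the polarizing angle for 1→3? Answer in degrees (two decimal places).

n₂/n₁ = tan 55.30° = 1.4442 and n₃/n₂ = tan 46.03° = 1.0366.
n₃/n₁ = 1.4971. Then tan θ_B(1→3) = n₃/n₁, so θ_B(1→3) = arctan(1.4971) = 56.26°.

θ_B ≈ 56.26°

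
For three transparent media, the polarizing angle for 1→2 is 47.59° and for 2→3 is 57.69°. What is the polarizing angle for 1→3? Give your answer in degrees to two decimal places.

n₂/n₁ = tan 47.59° = 1.0948 and n₃/n₂ = tan 57.69° = 1.5812.
So n₃/n₁ = (n₂/n₁)(n₃/n₂) = 1.0948 × 1.5812 = 1.7311.
θ_B(1→3) = arctan(1.7311) = 59.99°.

θ_B ≈ 59.99°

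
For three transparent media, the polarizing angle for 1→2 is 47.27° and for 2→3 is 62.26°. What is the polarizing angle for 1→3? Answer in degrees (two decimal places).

Each Brewster angle gives a ratio: n₂/n₁ = tan 47.27° = 1.0826, n₃/n₂ = tan 62.26° = 1.9015.
Multiplying, n₃/n₁ = 1.0826 × 1.9015 = 2.0585, and θ_B(1→3) = arctan 2.0585 = 64.09°.

θ_B ≈ 64.09°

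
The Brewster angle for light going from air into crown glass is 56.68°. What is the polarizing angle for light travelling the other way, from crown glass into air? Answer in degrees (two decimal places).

tan θ_B' = n₁/n₂ = 1/tan θ_B, so θ_B' = 90° − θ_B.
θ_B' = 90° − 56.68° = 33.32°.

θ_B' ≈ 33.32°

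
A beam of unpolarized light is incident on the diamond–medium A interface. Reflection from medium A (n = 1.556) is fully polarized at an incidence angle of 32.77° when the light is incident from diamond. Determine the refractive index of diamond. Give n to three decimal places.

n ≈ 2.417

Brewster's law: tan θ_B = n₂/n₁ (light incident in diamond, refracted into medium A).
n₁ = n₂ / tan θ_B = 1.556 / tan 32.77° = 2.417.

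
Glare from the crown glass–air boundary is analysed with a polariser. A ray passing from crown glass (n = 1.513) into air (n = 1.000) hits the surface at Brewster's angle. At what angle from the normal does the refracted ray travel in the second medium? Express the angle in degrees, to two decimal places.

θ_t ≈ 56.54°

θ_B = arctan(n₂/n₁) = arctan(1.000/1.513) = 33.46°.
Since θ_B + θ_t = 90° at Brewster incidence, θ_t = 90° − 33.46° = 56.54°.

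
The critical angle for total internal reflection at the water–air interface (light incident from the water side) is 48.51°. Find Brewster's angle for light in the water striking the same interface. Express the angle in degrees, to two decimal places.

θ_B ≈ 36.84°

At the critical angle sin θ_c = n₂/n₁, giving n₂/n₁ = sin 48.51° = 0.7491.
Then tan θ_B = n₂/n₁ = 0.7491, so θ_B = arctan 0.7491 = 36.84°.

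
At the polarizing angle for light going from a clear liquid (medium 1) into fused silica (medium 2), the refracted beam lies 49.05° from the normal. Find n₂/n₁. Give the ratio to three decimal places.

θ_B + θ_t = 90°, so θ_B = 90° − 49.05° = 40.95°.
tan θ_B = n₂/n₁, so n₂/n₁ = tan 40.95° = 0.868.

n₂/n₁ ≈ 0.868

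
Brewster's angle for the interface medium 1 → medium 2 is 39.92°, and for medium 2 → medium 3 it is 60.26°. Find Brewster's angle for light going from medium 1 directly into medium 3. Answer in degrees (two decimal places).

n₂/n₁ = tan 39.92° = 0.8367 and n₃/n₂ = tan 60.26° = 1.7503.
So n₃/n₁ = (n₂/n₁)(n₃/n₂) = 0.8367 × 1.7503 = 1.4646.
θ_B(1→3) = arctan(1.4646) = 55.67°.

θ_B ≈ 55.67°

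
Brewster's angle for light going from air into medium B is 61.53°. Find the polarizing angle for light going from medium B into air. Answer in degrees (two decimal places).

θ_B' ≈ 28.47°

Reversing the direction swaps n₁ and n₂, so tan θ_B' = 1/tan θ_B and θ_B' = 90° − θ_B.
Hence θ_B' = 90° − 61.53° = 28.47°.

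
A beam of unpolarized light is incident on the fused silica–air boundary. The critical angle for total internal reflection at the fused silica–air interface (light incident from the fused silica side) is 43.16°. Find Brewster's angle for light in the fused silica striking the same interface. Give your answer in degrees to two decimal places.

At the critical angle sin θ_c = n₂/n₁, giving n₂/n₁ = sin 43.16° = 0.6840.
Then tan θ_B = n₂/n₁ = 0.6840, so θ_B = arctan 0.6840 = 34.37°.

θ_B ≈ 34.37°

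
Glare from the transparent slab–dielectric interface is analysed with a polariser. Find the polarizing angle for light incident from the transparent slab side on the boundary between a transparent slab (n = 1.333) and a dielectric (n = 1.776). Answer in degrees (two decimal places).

θ_B ≈ 53.11°

tan θ_B = n₂/n₁ = 1.776/1.333 = 1.3323.
So θ_B = arctan 1.3323 = 53.11°.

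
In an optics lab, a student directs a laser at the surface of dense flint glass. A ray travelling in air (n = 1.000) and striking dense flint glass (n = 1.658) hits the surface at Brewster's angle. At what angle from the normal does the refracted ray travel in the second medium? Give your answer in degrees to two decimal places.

θ_t ≈ 31.10°

First find Brewster's angle: tan θ_B = 1.658/1.000 = 1.6580, giving θ_B = 58.90°.
At Brewster's angle the reflected and refracted rays are perpendicular, so θ_t = 90° − θ_B = 90° − 58.90° = 31.10°.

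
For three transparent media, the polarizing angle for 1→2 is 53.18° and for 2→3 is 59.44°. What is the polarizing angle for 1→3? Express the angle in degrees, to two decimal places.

Each Brewster angle gives a ratio: n₂/n₁ = tan 53.18° = 1.3358, n₃/n₂ = tan 59.44° = 1.6936.
So n₃/n₁ = (n₂/n₁)(n₃/n₂) = 1.3358 × 1.6936 = 2.2622.
θ_B(1→3) = arctan(2.2622) = 66.15°.

θ_B ≈ 66.15°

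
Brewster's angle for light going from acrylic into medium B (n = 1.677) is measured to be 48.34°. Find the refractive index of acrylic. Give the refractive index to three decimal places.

n ≈ 1.492

Brewster's law: tan θ_B = n₂/n₁ (light incident in acrylic, refracted into medium B).
n₁ = n₂ / tan θ_B = 1.677 / tan 48.34° = 1.492.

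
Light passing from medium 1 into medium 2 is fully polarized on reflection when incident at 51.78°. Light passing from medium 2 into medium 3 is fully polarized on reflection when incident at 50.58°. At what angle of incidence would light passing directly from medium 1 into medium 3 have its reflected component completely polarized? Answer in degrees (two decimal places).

θ_B ≈ 57.08°

tan θ_B(1→2) = n₂/n₁ = tan 51.78° = 1.2699.
tan θ_B(2→3) = n₃/n₂ = tan 50.58° = 1.2166.
n₃/n₁ = 1.5449. Then tan θ_B(1→3) = n₃/n₁, so θ_B(1→3) = arctan(1.5449) = 57.08°.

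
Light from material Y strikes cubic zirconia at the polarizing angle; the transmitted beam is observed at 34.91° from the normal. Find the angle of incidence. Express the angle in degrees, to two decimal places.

θ_B ≈ 55.09°

Brewster's condition makes the reflected and refracted beams perpendicular: θ_B + θ_t = 90°.
So θ_B = 90° − θ_t = 90° − 34.91° = 55.09°.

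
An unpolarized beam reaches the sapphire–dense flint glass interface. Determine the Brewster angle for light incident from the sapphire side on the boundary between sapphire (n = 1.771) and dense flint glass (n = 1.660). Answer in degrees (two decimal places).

θ_B ≈ 43.15°

Here n₂/n₁ = 1.660/1.771 = 0.9373, and Brewster's law gives tan θ_B = n₂/n₁.
So θ_B = arctan 0.9373 = 43.15°.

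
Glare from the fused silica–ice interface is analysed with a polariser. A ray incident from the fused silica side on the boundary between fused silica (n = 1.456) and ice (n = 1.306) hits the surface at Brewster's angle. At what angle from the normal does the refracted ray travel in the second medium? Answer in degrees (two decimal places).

θ_B = arctan(n₂/n₁) = arctan(1.306/1.456) = 41.89°.
At Brewster's angle the reflected and refracted rays are perpendicular, so θ_t = 90° − θ_B = 90° − 41.89° = 48.11°.

θ_t ≈ 48.11°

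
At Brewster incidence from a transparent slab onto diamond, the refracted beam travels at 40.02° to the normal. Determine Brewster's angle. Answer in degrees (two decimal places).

Since the reflected and refracted rays are at right angles at the polarizing angle, θ_B + θ_t = 90°.
So θ_B = 90° − θ_t = 90° − 40.02° = 49.98°.

θ_B ≈ 49.98°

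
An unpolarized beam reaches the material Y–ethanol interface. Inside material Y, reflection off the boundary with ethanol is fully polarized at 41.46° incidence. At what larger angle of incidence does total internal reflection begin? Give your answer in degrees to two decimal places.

θ_c ≈ 62.07°

n₂/n₁ = tan 41.46° = 0.8835; the critical angle satisfies sin θ_c = n₂/n₁.
θ_c = arcsin(0.8835) = 62.07°.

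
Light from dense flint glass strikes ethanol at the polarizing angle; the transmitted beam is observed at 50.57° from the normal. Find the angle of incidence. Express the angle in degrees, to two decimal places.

θ_B ≈ 39.43°

At Brewster's angle the reflected and refracted rays are perpendicular, so θ_B + θ_t = 90°.
θ_B = 90° − 50.57° = 39.43°.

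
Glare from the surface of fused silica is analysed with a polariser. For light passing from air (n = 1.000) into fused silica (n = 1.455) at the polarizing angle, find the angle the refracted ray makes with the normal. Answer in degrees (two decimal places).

First find Brewster's angle: tan θ_B = 1.455/1.000 = 1.4550, giving θ_B = 55.50°.
The refracted ray is perpendicular to the reflected ray, so θ_t = 90° − θ_B = 34.50°.

θ_t ≈ 34.50°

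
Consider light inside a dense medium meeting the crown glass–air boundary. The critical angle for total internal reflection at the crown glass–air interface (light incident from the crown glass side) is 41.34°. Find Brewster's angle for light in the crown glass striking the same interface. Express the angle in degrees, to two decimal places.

sin θ_c = n₂/n₁, so n₂/n₁ = sin 41.34° = 0.6605.
Brewster: tan θ_B = n₂/n₁ = 0.6605.
θ_B = arctan(0.6605) = 33.45°.

θ_B ≈ 33.45°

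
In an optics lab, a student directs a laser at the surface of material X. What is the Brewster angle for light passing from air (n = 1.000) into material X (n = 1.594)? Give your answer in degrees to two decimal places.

Brewster's condition: tan θ_B = n₂/n₁ = 1.594/1.000 = 1.5940.
θ_B = arctan(1.5940) = 57.90°.

θ_B ≈ 57.90°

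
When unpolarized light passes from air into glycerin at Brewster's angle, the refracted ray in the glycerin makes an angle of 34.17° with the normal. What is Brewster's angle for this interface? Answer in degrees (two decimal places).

Brewster's condition makes the reflected and refracted beams perpendicular: θ_B + θ_t = 90°.
So θ_B = 90° − θ_t = 90° − 34.17° = 55.83°.

θ_B ≈ 55.83°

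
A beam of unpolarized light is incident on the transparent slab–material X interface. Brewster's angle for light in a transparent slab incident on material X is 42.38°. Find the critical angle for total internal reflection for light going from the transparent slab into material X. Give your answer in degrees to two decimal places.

n₂/n₁ = tan 42.38° = 0.9125; the critical angle satisfies sin θ_c = n₂/n₁.
θ_c = arcsin(0.9125) = 65.85°.

θ_c ≈ 65.85°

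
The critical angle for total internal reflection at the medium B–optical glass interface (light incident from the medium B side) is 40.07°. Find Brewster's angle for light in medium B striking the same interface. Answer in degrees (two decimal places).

θ_B ≈ 32.77°

At the critical angle sin θ_c = n₂/n₁, giving n₂/n₁ = sin 40.07° = 0.6437.
Then tan θ_B = n₂/n₁ = 0.6437, so θ_B = arctan 0.6437 = 32.77°.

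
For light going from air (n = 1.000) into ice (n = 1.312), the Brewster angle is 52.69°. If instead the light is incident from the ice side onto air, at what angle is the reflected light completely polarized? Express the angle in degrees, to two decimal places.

θ_B' ≈ 37.31°

tan θ_B' = n₁/n₂ = 1/tan θ_B, so θ_B' = 90° − θ_B.
θ_B' = 90° − 52.69° = 37.31°.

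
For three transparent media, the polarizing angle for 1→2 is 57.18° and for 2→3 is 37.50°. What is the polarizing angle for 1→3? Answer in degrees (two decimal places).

θ_B ≈ 49.95°

Each Brewster angle gives a ratio: n₂/n₁ = tan 57.18° = 1.5505, n₃/n₂ = tan 37.50° = 0.7673.
Multiplying, n₃/n₁ = 1.5505 × 0.7673 = 1.1897, and θ_B(1→3) = arctan 1.1897 = 49.95°.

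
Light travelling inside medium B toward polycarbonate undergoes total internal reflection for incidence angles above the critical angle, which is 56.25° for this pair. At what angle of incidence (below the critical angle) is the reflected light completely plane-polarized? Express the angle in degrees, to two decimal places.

θ_B ≈ 39.74°

sin θ_c = n₂/n₁, so n₂/n₁ = sin 56.25° = 0.8315.
Brewster: tan θ_B = n₂/n₁ = 0.8315.
θ_B = arctan(0.8315) = 39.74°.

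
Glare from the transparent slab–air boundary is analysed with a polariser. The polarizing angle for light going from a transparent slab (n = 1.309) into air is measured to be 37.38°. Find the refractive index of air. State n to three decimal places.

Brewster's law: tan θ_B = n₂/n₁ (light incident in a transparent slab, refracted into air).
n₂ = n₁ tan θ_B = 1.309 × tan 37.38° = 1.000.

n ≈ 1.000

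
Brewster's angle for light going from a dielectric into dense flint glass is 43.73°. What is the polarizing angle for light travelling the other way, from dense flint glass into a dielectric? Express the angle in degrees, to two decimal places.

θ_B' ≈ 46.27°

The two Brewster angles are complementary: θ_B' = 90° − θ_B = 90° − 43.73° = 46.27°.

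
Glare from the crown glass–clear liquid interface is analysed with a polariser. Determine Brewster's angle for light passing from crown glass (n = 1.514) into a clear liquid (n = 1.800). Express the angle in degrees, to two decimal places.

θ_B ≈ 49.93°

At Brewster's angle the reflected and refracted rays are perpendicular, which with Snell's law gives tan θ_B = n₂/n₁.
tan θ_B = n₂/n₁ = 1.800/1.514 = 1.1889. Taking the arctangent, θ_B = 49.93°.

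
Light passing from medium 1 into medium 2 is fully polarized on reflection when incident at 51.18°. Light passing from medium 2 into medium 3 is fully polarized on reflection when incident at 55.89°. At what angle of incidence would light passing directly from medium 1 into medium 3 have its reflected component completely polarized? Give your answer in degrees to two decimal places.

n₂/n₁ = tan 51.18° = 1.2429 and n₃/n₂ = tan 55.89° = 1.4764.
Multiplying, n₃/n₁ = 1.2429 × 1.4764 = 1.8350, and θ_B(1→3) = arctan 1.8350 = 61.41°.

θ_B ≈ 61.41°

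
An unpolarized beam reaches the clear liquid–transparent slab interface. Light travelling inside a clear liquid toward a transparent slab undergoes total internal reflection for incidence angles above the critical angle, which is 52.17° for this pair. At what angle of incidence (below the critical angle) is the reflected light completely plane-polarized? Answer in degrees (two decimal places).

sin θ_c = n₂/n₁, so n₂/n₁ = sin 52.17° = 0.7898.
Brewster: tan θ_B = n₂/n₁ = 0.7898.
θ_B = arctan(0.7898) = 38.30°.

θ_B ≈ 38.30°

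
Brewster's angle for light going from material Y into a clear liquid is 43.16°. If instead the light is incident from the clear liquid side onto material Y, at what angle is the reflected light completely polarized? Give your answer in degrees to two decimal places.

tan θ_B' = n₁/n₂ = 1/tan θ_B, so θ_B' = 90° − θ_B.
θ_B' = 90° − 43.16° = 46.84°.

θ_B' ≈ 46.84°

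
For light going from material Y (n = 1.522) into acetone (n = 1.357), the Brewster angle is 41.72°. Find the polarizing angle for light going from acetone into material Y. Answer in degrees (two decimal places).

Reversing the direction swaps n₁ and n₂, so tan θ_B' = 1/tan θ_B and θ_B' = 90° − θ_B.
Hence θ_B' = 90° − 41.72° = 48.28°.

θ_B' ≈ 48.28°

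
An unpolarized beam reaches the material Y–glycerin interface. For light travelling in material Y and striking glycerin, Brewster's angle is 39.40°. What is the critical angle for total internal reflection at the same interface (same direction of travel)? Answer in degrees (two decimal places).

n₂/n₁ = tan 39.40° = 0.8214; the critical angle satisfies sin θ_c = n₂/n₁.
θ_c = arcsin(0.8214) = 55.23°.

θ_c ≈ 55.23°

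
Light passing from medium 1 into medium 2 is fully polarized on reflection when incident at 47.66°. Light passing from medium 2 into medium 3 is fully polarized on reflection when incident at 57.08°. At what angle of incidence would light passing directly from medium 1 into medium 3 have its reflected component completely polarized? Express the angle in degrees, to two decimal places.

n₂/n₁ = tan 47.66° = 1.0974 and n₃/n₂ = tan 57.08° = 1.5446.
So n₃/n₁ = (n₂/n₁)(n₃/n₂) = 1.0974 × 1.5446 = 1.6951.
θ_B(1→3) = arctan(1.6951) = 59.46°.

θ_B ≈ 59.46°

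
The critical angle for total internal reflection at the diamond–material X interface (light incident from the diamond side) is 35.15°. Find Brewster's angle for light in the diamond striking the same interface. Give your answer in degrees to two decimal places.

θ_B ≈ 29.93°

sin θ_c = n₂/n₁, so n₂/n₁ = sin 35.15° = 0.5757.
Brewster: tan θ_B = n₂/n₁ = 0.5757.
θ_B = arctan(0.5757) = 29.93°.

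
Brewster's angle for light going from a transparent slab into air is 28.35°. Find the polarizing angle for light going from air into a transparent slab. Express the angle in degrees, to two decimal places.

θ_B' ≈ 61.65°

Reversing the direction swaps n₁ and n₂, so tan θ_B' = 1/tan θ_B and θ_B' = 90° − θ_B.
Hence θ_B' = 90° − 28.35° = 61.65°.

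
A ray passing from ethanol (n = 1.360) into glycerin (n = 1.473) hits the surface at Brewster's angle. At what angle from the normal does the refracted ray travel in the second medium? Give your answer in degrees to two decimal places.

tan θ_B = n₂/n₁ = 1.473/1.360 = 1.0831, so θ_B = 47.28°.
At Brewster's angle the reflected and refracted rays are perpendicular, so θ_t = 90° − θ_B = 90° − 47.28° = 42.72°.

θ_t ≈ 42.72°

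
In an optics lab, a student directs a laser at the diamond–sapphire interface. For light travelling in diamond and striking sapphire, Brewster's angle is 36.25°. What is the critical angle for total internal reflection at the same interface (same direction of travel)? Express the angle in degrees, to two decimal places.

From Brewster, n₂/n₁ = tan θ_B = tan 36.25° = 0.7332.
Then sin θ_c = n₂/n₁ = 0.7332, so θ_c = arcsin 0.7332 = 47.16°.

θ_c ≈ 47.16°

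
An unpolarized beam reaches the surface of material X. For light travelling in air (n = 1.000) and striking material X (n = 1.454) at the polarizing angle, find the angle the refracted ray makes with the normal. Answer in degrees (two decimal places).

First find Brewster's angle: tan θ_B = 1.454/1.000 = 1.4540, giving θ_B = 55.48°.
The refracted ray is perpendicular to the reflected ray, so θ_t = 90° − θ_B = 34.52°.

θ_t ≈ 34.52°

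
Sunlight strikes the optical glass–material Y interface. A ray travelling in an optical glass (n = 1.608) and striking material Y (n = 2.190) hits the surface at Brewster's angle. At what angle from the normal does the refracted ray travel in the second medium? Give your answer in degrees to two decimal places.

θ_t ≈ 36.29°

θ_B = arctan(n₂/n₁) = arctan(2.190/1.608) = 53.71°.
Since θ_B + θ_t = 90° at Brewster incidence, θ_t = 90° − 53.71° = 36.29°.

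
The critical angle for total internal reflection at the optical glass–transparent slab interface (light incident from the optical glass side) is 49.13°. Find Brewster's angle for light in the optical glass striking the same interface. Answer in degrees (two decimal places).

θ_B ≈ 37.10°

sin θ_c = n₂/n₁, so n₂/n₁ = sin 49.13° = 0.7562.
Brewster: tan θ_B = n₂/n₁ = 0.7562.
θ_B = arctan(0.7562) = 37.10°.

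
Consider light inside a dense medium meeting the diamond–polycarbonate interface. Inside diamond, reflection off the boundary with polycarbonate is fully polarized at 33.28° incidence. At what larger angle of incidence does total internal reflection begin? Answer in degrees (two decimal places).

n₂/n₁ = tan 33.28° = 0.6564; the critical angle satisfies sin θ_c = n₂/n₁.
θ_c = arcsin(0.6564) = 41.02°.

θ_c ≈ 41.02°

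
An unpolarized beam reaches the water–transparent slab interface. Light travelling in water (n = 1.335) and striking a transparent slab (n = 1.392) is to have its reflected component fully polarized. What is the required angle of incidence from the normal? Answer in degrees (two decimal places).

θ_B ≈ 46.20°

tan θ_B = n₂/n₁ = 1.392/1.335 = 1.0427.
θ_B = arctan(1.0427) = 46.20°.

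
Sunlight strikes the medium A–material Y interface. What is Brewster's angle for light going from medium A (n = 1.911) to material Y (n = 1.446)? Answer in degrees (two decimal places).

tan θ_B = n₂/n₁ = 1.446/1.911 = 0.7567. Taking the arctangent, θ_B = 37.11°.

θ_B ≈ 37.11°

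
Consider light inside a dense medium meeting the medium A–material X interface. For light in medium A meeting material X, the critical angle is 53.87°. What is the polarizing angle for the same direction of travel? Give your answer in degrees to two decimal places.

sin θ_c = n₂/n₁, so n₂/n₁ = sin 53.87° = 0.8077.
Brewster: tan θ_B = n₂/n₁ = 0.8077.
θ_B = arctan(0.8077) = 38.93°.

θ_B ≈ 38.93°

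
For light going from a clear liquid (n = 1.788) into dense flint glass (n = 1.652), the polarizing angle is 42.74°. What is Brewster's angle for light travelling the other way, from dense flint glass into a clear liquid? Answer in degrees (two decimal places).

The two Brewster angles are complementary: θ_B' = 90° − θ_B = 90° − 42.74° = 47.26°.

θ_B' ≈ 47.26°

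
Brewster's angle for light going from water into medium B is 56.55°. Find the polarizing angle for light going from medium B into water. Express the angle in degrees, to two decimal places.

θ_B' ≈ 33.45°

tan θ_B' = n₁/n₂ = 1/tan θ_B, so θ_B' = 90° − θ_B.
θ_B' = 90° − 56.55° = 33.45°.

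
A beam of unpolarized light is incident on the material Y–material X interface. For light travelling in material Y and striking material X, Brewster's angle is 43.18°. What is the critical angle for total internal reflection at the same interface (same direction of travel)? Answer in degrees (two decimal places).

θ_c ≈ 69.79°

tan θ_B = n₂/n₁ = tan 43.18° = 0.9384.
Total internal reflection: sin θ_c = n₂/n₁ = 0.9384.
θ_c = arcsin(0.9384) = 69.79°.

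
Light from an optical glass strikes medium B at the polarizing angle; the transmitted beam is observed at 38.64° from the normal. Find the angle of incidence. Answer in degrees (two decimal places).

θ_B ≈ 51.36°

Since the reflected and refracted rays are at right angles at the polarizing angle, θ_B + θ_t = 90°.
θ_B = 90° − 38.64° = 51.36°.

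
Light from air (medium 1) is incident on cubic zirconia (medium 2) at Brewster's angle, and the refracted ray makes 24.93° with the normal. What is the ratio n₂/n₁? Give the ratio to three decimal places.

n₂/n₁ ≈ 2.151

At Brewster incidence θ_B = 90° − θ_t = 90° − 24.93° = 65.07°.
tan θ_B = n₂/n₁, so n₂/n₁ = tan 65.07° = 2.151.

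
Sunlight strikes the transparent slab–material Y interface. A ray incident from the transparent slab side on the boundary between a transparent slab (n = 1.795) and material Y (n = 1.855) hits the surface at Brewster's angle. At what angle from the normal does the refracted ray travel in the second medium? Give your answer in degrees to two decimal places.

θ_t ≈ 44.06°

θ_B = arctan(n₂/n₁) = arctan(1.855/1.795) = 45.94°.
At Brewster's angle the reflected and refracted rays are perpendicular, so θ_t = 90° − θ_B = 90° − 45.94° = 44.06°.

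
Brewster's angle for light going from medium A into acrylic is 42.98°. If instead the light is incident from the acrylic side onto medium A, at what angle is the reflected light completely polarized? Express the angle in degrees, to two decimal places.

tan θ_B' = n₁/n₂ = 1/tan θ_B, so θ_B' = 90° − θ_B.
θ_B' = 90° − 42.98° = 47.02°.

θ_B' ≈ 47.02°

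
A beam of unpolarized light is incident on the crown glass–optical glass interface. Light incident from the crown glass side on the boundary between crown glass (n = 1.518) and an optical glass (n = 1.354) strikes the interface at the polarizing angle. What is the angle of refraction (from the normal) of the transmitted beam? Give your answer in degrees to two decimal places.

θ_t ≈ 48.27°

θ_B = arctan(n₂/n₁) = arctan(1.354/1.518) = 41.73°.
The refracted ray is perpendicular to the reflected ray, so θ_t = 90° − θ_B = 48.27°.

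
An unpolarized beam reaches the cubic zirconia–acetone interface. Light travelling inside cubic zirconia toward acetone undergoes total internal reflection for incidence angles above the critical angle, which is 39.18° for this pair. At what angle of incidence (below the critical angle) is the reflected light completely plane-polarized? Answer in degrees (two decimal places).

θ_B ≈ 32.28°

n₂/n₁ = sin θ_c = sin 39.18° = 0.6318.
tan θ_B equals the same ratio, so θ_B = arctan(0.6318) = 32.28°.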